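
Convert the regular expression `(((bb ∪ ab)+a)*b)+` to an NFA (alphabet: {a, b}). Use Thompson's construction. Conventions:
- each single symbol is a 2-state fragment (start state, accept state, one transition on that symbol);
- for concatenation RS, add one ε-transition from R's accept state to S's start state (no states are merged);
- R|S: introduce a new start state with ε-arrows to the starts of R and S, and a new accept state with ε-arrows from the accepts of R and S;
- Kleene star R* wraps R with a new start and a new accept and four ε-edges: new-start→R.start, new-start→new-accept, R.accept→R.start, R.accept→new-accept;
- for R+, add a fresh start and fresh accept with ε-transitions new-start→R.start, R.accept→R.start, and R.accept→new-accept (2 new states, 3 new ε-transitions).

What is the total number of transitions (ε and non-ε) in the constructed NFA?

Recursing over subexpressions:
Each of the 6 symbol leaves contributes 1 transition (1 symbol, 0 ε).
  bb — 3 transitions (2 symbol, 1 ε)
  ab — 3 transitions (2 symbol, 1 ε)
  bb ∪ ab — 10 transitions (4 symbol, 6 ε)
  (bb ∪ ab)+ — 13 transitions (4 symbol, 9 ε)
  (bb ∪ ab)+a — 15 transitions (5 symbol, 10 ε)
  ((bb ∪ ab)+a)* — 19 transitions (5 symbol, 14 ε)
  ((bb ∪ ab)+a)*b — 21 transitions (6 symbol, 15 ε)
  (((bb ∪ ab)+a)*b)+ — 24 transitions (6 symbol, 18 ε)

24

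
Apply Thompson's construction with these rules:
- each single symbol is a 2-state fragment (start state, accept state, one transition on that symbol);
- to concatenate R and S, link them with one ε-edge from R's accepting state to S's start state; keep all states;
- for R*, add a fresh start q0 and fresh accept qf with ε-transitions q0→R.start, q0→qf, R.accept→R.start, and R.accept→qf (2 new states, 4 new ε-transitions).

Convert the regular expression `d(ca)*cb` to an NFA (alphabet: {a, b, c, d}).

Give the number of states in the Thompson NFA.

Bottom-up over the parse tree:
Each of the 5 symbol leaves contributes a 2-state fragment.
  ca → 4 states
  (ca)* → 6 states
  d(ca)*cb → 12 states

12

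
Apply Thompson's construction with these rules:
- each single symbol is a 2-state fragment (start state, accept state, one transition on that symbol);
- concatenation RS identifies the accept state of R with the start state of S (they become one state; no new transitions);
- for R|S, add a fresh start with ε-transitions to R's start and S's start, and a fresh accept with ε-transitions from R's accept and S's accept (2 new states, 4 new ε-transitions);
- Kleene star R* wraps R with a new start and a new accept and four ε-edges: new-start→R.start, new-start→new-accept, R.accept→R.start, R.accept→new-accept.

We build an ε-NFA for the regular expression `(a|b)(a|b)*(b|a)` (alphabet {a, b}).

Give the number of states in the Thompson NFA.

Building bottom-up:
Each of the 6 symbol leaves contributes a 2-state fragment.
  a|b — 6 states
  a|b — 6 states
  (a|b)* — 8 states
  b|a — 6 states
  (a|b)(a|b)*(b|a) — 18 states

18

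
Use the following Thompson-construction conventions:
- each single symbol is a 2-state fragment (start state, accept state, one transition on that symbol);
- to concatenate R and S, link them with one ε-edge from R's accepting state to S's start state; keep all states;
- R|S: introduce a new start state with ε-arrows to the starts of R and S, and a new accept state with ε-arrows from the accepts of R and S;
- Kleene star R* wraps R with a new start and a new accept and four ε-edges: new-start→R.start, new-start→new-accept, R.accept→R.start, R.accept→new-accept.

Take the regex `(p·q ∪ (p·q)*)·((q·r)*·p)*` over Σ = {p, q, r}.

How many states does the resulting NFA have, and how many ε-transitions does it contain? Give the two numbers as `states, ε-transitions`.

22, 21

Bottom-up over the parse tree:
Each of the 7 symbol leaves contributes 2 states and 0 ε-transitions.
  p·q : 4 states, 1 ε-transition
  p·q : 4 states, 1 ε-transition
  (p·q)* : 6 states, 5 ε-transitions
  p·q ∪ (p·q)* : 12 states, 10 ε-transitions
  q·r : 4 states, 1 ε-transition
  (q·r)* : 6 states, 5 ε-transitions
  (q·r)*·p : 8 states, 6 ε-transitions
  ((q·r)*·p)* : 10 states, 10 ε-transitions
  (p·q ∪ (p·q)*)·((q·r)*·p)* : 22 states, 21 ε-transitions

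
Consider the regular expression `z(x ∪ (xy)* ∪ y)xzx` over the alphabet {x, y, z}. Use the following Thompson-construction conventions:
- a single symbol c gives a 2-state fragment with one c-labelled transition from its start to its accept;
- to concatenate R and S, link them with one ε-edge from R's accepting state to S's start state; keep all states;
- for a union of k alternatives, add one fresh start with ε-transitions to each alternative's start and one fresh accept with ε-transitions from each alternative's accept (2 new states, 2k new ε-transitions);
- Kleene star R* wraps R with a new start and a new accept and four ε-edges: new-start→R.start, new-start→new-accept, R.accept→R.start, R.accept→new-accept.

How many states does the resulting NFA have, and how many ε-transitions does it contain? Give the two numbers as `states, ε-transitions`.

Building bottom-up:
Each of the 8 symbol leaves contributes 2 states and 0 ε-transitions.
  xy → 4 states, 1 ε-transition
  (xy)* → 6 states, 5 ε-transitions
  x ∪ (xy)* ∪ y → 12 states, 11 ε-transitions
  z(x ∪ (xy)* ∪ y)xzx → 20 states, 15 ε-transitions

20, 15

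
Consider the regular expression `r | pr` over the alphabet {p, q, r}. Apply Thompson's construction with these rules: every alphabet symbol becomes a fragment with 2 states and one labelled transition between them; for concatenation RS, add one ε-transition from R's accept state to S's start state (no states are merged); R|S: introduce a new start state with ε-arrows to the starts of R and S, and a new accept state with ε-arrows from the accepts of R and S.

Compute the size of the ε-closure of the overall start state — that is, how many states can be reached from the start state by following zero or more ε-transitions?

3

Let C(F) = |ε-closure(F.start)| within fragment F, and note whether F accepts ε. Symbol fragments have C = 1 and do not accept ε. Then:
  pr — same as the first factor's closure: |ε-closure| = 1
  r | pr — new start ε-reaches every alternative's start; none of them accept ε, so the new accept is not reached: |ε-closure| = 1 + 1 + 1 = 3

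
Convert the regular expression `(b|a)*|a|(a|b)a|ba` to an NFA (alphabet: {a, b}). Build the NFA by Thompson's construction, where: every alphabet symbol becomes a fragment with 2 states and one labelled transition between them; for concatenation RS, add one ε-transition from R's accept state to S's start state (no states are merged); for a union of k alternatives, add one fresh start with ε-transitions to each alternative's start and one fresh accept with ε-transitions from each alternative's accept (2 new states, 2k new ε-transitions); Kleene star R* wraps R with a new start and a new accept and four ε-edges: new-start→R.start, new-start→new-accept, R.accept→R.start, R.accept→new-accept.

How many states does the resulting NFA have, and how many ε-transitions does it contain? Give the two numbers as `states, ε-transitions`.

24, 22

By structural recursion:
Each of the 8 symbol leaves contributes 2 states and 0 ε-transitions.
  b|a : 6 states, 4 ε-transitions
  (b|a)* : 8 states, 8 ε-transitions
  a|b : 6 states, 4 ε-transitions
  (a|b)a : 8 states, 5 ε-transitions
  ba : 4 states, 1 ε-transition
  (b|a)*|a|(a|b)a|ba : 24 states, 22 ε-transitions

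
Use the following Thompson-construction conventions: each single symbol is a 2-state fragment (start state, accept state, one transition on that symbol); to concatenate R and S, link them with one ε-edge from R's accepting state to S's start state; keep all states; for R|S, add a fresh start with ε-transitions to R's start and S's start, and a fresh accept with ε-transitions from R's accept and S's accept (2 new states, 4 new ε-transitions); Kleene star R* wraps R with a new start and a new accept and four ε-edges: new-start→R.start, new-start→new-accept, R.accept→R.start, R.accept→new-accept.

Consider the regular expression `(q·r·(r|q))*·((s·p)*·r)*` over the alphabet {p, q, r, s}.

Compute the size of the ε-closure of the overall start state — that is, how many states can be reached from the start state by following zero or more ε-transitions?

9

Compute the ε-closure size of each fragment's start state recursively; a symbol fragment's start has no outgoing ε-edge, so its closure is just itself (size 1).
  r|q : C = 1 + 1 + 1 = 3 (the new accept is not ε-reachable since no branch accepts ε)
  q·r·(r|q) : C equals the left operand's closure size = 1 (its accept is not ε-reachable, so the closure stops there)
  (q·r·(r|q))* : the star's fresh start ε-reaches both the body's start and the fresh accept: C = 2 + 1 = 3
  s·p : C equals the left operand's closure size = 1 (its accept is not ε-reachable, so the closure stops there)
  (s·p)* : the star's fresh start ε-reaches both the body's start and the fresh accept: C = 2 + 1 = 3
  (s·p)*·r : C = 3 + 1 = 4 (closure spills across the concat boundary because the left factor accepts ε)
  ((s·p)*·r)* : the star's fresh start ε-reaches both the body's start and the fresh accept: C = 2 + 4 = 6
  (q·r·(r|q))*·((s·p)*·r)* : the left operand accepts ε, so the closure extends into the next operand (via the concat ε-link); C = 3 + 6 = 9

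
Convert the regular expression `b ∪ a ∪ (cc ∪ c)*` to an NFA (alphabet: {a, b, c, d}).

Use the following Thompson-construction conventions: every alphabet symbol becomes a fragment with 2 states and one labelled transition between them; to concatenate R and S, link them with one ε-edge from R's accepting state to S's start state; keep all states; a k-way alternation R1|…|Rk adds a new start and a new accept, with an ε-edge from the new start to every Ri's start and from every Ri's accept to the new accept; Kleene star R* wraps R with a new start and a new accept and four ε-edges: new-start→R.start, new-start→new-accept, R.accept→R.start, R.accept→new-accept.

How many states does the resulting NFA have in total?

16

Recursing over subexpressions:
Each of the 5 symbol leaves contributes a 2-state fragment.
  cc → 4 states
  cc ∪ c → 8 states
  (cc ∪ c)* → 10 states
  b ∪ a ∪ (cc ∪ c)* → 16 states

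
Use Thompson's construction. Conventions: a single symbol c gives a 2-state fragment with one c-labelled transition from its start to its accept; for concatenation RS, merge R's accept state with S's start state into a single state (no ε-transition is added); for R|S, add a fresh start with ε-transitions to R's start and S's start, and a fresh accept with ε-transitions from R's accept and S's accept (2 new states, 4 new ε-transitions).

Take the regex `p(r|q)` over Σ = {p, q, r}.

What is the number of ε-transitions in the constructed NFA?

Building bottom-up:
Each of the 3 symbol leaves contributes 0 ε-transitions.
  r|q → 4 ε-transitions
  p(r|q) → 4 ε-transitions

4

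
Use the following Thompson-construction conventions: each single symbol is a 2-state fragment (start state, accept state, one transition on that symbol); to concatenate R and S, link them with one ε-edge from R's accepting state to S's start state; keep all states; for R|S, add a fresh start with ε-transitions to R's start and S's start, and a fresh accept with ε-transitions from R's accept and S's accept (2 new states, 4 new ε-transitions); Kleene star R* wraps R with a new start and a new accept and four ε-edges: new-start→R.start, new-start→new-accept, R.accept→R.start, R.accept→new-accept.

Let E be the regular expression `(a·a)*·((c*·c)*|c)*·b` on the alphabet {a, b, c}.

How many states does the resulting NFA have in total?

22

Recursing over subexpressions:
Each of the 6 symbol leaves contributes a 2-state fragment.
  a·a : 4 states
  (a·a)* : 6 states
  c* : 4 states
  c*·c : 6 states
  (c*·c)* : 8 states
  (c*·c)*|c : 12 states
  ((c*·c)*|c)* : 14 states
  (a·a)*·((c*·c)*|c)*·b : 22 states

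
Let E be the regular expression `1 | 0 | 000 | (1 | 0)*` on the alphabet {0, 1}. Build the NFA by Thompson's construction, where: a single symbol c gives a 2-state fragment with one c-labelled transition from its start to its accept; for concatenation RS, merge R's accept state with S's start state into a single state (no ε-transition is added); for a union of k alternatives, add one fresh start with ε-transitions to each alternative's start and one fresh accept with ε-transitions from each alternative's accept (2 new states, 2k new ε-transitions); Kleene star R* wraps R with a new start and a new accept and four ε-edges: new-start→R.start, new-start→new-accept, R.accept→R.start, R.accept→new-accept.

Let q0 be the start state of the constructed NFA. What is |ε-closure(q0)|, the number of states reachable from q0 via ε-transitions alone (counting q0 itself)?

Compute the ε-closure size of each fragment's start state recursively; a symbol fragment's start has no outgoing ε-edge, so its closure is just itself (size 1).
  000 : same as the first factor's closure: C = 1
  1 | 0 : C = 1 + 1 + 1 = 3 (the new accept is not ε-reachable since no branch accepts ε)
  (1 | 0)* : new start has ε-edges to the inner start and to the new accept, so C = 2 + 3 = 5
  1 | 0 | 000 | (1 | 0)* : C = 1 (new start) + (1 + 1 + 1 + 5) + 1 (new accept, since some branch ε-reaches its own accept) = 10

10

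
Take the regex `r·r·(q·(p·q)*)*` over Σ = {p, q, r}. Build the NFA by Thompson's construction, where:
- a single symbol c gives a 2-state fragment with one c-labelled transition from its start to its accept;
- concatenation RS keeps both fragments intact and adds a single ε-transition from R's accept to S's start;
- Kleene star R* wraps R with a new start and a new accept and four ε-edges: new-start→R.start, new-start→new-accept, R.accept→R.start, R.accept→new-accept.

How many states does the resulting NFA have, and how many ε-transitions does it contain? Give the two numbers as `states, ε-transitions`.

Recursing over subexpressions:
Each of the 5 symbol leaves contributes 2 states and 0 ε-transitions.
  p·q — 4 states, 1 ε-transition
  (p·q)* — 6 states, 5 ε-transitions
  q·(p·q)* — 8 states, 6 ε-transitions
  (q·(p·q)*)* — 10 states, 10 ε-transitions
  r·r·(q·(p·q)*)* — 14 states, 12 ε-transitions

14, 12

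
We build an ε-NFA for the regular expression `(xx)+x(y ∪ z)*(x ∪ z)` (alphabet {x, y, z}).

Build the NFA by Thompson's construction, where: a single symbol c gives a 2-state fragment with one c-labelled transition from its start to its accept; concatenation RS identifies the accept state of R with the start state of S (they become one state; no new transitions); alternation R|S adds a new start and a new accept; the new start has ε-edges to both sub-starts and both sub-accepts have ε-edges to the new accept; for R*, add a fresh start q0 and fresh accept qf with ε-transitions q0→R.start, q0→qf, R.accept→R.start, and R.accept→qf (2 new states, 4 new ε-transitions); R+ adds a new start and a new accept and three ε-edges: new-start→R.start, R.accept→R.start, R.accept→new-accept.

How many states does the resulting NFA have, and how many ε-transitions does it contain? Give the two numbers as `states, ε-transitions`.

18, 15

Building bottom-up:
Each of the 7 symbol leaves contributes 2 states and 0 ε-transitions.
  xx = 3 states, 0 ε-transitions
  (xx)+ = 5 states, 3 ε-transitions
  y ∪ z = 6 states, 4 ε-transitions
  (y ∪ z)* = 8 states, 8 ε-transitions
  x ∪ z = 6 states, 4 ε-transitions
  (xx)+x(y ∪ z)*(x ∪ z) = 18 states, 15 ε-transitions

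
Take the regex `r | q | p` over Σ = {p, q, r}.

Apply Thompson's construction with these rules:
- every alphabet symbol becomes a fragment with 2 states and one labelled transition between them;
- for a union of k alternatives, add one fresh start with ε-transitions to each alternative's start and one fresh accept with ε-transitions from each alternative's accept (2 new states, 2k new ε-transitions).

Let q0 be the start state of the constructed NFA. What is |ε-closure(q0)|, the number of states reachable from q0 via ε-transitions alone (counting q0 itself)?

4

Compute the ε-closure size of each fragment's start state recursively; a symbol fragment's start has no outgoing ε-edge, so its closure is just itself (size 1).
  r | q | p : new start ε-reaches every alternative's start; none of them accept ε, so the new accept is not reached: |ε-closure| = 1 + 1 + 1 + 1 = 4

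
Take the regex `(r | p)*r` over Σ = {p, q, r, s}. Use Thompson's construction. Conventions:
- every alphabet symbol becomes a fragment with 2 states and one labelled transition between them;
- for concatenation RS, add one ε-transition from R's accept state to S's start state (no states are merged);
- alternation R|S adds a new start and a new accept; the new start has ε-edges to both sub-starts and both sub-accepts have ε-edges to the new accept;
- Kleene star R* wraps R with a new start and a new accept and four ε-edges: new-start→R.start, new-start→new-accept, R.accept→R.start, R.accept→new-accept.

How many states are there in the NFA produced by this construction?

10

Building bottom-up:
Each of the 3 symbol leaves contributes a 2-state fragment.
  r | p = 6 states
  (r | p)* = 8 states
  (r | p)*r = 10 states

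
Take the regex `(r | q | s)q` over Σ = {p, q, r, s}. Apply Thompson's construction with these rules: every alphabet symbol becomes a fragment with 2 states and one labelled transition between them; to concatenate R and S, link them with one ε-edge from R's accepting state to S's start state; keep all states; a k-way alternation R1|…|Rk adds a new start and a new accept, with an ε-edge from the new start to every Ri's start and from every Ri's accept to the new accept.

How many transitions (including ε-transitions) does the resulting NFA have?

11

Recursing over subexpressions:
Each of the 4 symbol leaves contributes 1 transition (1 symbol, 0 ε).
  r | q | s : 9 transitions (3 symbol, 6 ε)
  (r | q | s)q : 11 transitions (4 symbol, 7 ε)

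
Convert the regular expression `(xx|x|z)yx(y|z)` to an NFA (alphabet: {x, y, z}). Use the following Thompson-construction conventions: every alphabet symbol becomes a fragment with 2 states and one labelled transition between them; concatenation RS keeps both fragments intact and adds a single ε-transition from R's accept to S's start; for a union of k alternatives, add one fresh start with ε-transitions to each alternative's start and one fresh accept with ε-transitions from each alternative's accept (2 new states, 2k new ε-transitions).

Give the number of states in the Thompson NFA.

Per subexpression:
Each of the 8 symbol leaves contributes a 2-state fragment.
  xx — 4 states
  xx|x|z — 10 states
  y|z — 6 states
  (xx|x|z)yx(y|z) — 20 states

20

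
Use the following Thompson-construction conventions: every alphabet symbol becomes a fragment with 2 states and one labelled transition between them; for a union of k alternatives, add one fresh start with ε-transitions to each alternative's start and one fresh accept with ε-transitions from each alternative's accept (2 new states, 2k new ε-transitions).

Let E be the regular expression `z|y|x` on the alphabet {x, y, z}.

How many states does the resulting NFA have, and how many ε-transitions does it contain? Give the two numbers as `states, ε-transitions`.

Bottom-up over the parse tree:
Each of the 3 symbol leaves contributes 2 states and 0 ε-transitions.
  z|y|x → 8 states, 6 ε-transitions

8, 6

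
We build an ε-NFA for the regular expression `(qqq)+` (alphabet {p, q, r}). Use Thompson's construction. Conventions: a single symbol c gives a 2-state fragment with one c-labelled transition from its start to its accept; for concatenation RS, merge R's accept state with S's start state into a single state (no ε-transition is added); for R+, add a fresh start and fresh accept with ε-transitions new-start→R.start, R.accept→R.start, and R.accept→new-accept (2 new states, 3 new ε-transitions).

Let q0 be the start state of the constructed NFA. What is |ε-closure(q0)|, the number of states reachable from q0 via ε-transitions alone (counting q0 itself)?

Let C(F) = |ε-closure(F.start)| within fragment F, and note whether F accepts ε. Symbol fragments have C = 1 and do not accept ε. Then:
  qqq — same as the first factor's closure: |closure| = 1
  (qqq)+ — new start ε-reaches only the body's start; the new accept needs a symbol first: |closure| = 1 + 1 = 2

2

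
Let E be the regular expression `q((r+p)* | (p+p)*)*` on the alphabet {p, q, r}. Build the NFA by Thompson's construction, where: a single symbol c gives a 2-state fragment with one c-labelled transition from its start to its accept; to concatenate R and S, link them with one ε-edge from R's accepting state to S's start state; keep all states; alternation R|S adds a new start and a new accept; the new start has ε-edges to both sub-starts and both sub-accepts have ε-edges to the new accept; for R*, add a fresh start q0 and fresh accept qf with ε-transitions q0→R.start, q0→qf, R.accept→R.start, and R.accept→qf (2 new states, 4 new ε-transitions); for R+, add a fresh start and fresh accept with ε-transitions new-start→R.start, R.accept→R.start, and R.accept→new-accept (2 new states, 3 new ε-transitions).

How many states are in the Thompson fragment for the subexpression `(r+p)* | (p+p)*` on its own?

18

Fragment for `(r+p)* | (p+p)*`:
Each of the 4 symbol leaves contributes a 2-state fragment.
  r+ → 4 states
  r+p → 6 states
  (r+p)* → 8 states
  p+ → 4 states
  p+p → 6 states
  (p+p)* → 8 states
  (r+p)* | (p+p)* → 18 states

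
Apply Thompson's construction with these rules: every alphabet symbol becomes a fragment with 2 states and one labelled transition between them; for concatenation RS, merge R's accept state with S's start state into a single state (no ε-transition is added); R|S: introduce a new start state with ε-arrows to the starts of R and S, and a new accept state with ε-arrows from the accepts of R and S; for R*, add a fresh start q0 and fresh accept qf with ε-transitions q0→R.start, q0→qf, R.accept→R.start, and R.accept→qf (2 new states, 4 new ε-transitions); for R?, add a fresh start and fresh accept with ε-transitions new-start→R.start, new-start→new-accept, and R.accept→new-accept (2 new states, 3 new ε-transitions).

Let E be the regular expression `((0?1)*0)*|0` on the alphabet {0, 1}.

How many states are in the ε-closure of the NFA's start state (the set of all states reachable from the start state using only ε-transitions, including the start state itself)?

Work bottom-up. For each fragment F, track |ε-closure(F.start)| and whether F's accept lies in that closure (i.e. whether F accepts ε). A single-symbol fragment has closure size 1 and does not accept ε.
  0? → |ε-closure| = 1 (new start) + 1 (body) + 1 (new accept, via ε) = 3
  0?1 → |ε-closure| = 3 + (1−1) = 3 (closure spills across the concat boundary because the left factor accepts ε)
  (0?1)* → the star's fresh start ε-reaches both the body's start and the fresh accept: |ε-closure| = 2 + 3 = 5
  (0?1)*0 → the left operand accepts ε, so the closure extends into the next operand (the shared merged state is already counted); |ε-closure| = 5 + (1−1) = 5
  ((0?1)*0)* → new start has ε-edges to the inner start and to the new accept, so |ε-closure| = 2 + 5 = 7
  ((0?1)*0)*|0 → |ε-closure| = 1 (new start) + (7 + 1) + 1 (new accept, since some branch ε-reaches its own accept) = 10

10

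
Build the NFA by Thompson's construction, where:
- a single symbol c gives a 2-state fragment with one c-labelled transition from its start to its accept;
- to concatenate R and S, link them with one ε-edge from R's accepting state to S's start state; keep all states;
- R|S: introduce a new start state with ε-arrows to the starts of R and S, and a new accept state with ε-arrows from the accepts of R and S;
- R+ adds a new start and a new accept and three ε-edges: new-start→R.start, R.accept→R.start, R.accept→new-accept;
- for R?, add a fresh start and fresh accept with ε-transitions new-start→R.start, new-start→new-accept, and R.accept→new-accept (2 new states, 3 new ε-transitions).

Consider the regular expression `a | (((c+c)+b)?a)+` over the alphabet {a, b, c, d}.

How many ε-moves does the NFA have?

Building bottom-up:
Each of the 5 symbol leaves contributes 0 ε-transitions.
  c+ : 3 ε-transitions
  c+c : 4 ε-transitions
  (c+c)+ : 7 ε-transitions
  (c+c)+b : 8 ε-transitions
  ((c+c)+b)? : 11 ε-transitions
  ((c+c)+b)?a : 12 ε-transitions
  (((c+c)+b)?a)+ : 15 ε-transitions
  a | (((c+c)+b)?a)+ : 19 ε-transitions

19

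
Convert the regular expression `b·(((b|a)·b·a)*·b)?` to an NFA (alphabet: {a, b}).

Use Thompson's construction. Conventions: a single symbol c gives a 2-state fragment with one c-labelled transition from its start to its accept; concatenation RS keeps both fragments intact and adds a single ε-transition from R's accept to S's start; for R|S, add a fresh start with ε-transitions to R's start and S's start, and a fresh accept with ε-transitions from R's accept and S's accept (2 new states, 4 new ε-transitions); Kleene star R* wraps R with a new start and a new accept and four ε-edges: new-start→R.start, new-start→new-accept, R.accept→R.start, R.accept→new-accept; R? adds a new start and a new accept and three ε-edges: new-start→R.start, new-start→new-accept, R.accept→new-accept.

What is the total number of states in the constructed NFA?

18

Per subexpression:
Each of the 6 symbol leaves contributes a 2-state fragment.
  b|a — 6 states
  (b|a)·b·a — 10 states
  ((b|a)·b·a)* — 12 states
  ((b|a)·b·a)*·b — 14 states
  (((b|a)·b·a)*·b)? — 16 states
  b·(((b|a)·b·a)*·b)? — 18 states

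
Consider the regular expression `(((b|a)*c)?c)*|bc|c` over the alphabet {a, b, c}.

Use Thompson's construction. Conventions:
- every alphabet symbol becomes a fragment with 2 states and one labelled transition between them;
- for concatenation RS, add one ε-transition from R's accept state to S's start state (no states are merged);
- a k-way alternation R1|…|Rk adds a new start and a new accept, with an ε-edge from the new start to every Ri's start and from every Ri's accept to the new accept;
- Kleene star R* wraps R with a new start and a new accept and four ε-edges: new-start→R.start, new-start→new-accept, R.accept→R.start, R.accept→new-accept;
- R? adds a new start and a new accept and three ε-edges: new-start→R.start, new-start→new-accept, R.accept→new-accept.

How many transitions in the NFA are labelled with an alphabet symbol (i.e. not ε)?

Building bottom-up:
Each of the 7 symbol leaves contributes exactly 1 symbol transition.
  b|a = 2 symbol transitions
  (b|a)* = 2 symbol transitions
  (b|a)*c = 3 symbol transitions
  ((b|a)*c)? = 3 symbol transitions
  ((b|a)*c)?c = 4 symbol transitions
  (((b|a)*c)?c)* = 4 symbol transitions
  bc = 2 symbol transitions
  (((b|a)*c)?c)*|bc|c = 7 symbol transitions

7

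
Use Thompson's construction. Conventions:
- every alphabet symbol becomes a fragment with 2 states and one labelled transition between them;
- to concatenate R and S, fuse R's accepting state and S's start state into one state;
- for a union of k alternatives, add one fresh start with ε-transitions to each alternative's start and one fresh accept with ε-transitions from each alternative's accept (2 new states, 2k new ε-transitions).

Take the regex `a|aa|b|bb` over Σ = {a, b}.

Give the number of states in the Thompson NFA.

12

Bottom-up over the parse tree:
Each of the 6 symbol leaves contributes a 2-state fragment.
  aa → 3 states
  bb → 3 states
  a|aa|b|bb → 12 states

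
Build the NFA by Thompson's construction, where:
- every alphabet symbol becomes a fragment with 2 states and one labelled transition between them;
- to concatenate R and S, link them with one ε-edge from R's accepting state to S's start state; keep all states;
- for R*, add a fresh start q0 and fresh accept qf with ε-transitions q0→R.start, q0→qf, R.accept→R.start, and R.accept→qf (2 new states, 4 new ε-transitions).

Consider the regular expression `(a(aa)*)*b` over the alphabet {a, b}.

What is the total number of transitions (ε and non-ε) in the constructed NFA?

Building bottom-up:
Each of the 4 symbol leaves contributes 1 transition (1 symbol, 0 ε).
  aa — 3 transitions (2 symbol, 1 ε)
  (aa)* — 7 transitions (2 symbol, 5 ε)
  a(aa)* — 9 transitions (3 symbol, 6 ε)
  (a(aa)*)* — 13 transitions (3 symbol, 10 ε)
  (a(aa)*)*b — 15 transitions (4 symbol, 11 ε)

15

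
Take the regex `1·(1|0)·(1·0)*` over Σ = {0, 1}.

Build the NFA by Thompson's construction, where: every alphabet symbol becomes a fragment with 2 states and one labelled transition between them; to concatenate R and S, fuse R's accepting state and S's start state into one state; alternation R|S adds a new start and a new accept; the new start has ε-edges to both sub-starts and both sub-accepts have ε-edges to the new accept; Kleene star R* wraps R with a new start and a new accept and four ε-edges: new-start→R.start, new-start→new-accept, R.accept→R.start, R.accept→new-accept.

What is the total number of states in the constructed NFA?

11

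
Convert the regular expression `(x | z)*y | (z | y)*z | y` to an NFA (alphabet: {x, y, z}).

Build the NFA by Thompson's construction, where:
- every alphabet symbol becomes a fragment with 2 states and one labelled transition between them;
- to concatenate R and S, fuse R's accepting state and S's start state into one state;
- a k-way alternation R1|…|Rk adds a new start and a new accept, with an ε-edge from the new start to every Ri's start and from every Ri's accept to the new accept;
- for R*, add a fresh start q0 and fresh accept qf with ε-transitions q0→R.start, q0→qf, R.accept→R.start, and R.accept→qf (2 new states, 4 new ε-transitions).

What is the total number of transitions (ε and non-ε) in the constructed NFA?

29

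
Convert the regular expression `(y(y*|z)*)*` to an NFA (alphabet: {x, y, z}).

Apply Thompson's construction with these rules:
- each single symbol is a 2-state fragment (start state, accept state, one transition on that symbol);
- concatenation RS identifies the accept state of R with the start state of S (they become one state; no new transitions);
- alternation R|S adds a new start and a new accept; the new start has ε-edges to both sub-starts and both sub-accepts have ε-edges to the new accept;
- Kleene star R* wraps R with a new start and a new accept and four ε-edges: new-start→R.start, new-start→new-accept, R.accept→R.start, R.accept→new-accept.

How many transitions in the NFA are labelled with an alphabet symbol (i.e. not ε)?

3

Bottom-up over the parse tree:
Each of the 3 symbol leaves contributes exactly 1 symbol transition.
  y* — 1 symbol transition
  y*|z — 2 symbol transitions
  (y*|z)* — 2 symbol transitions
  y(y*|z)* — 3 symbol transitions
  (y(y*|z)*)* — 3 symbol transitions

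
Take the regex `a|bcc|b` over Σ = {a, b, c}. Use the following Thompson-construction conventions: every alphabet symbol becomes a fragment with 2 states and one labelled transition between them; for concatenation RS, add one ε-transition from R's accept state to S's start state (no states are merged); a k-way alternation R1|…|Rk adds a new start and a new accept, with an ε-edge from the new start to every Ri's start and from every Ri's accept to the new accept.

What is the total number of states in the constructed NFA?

By structural recursion:
Each of the 5 symbol leaves contributes a 2-state fragment.
  bcc : 6 states
  a|bcc|b : 12 states

12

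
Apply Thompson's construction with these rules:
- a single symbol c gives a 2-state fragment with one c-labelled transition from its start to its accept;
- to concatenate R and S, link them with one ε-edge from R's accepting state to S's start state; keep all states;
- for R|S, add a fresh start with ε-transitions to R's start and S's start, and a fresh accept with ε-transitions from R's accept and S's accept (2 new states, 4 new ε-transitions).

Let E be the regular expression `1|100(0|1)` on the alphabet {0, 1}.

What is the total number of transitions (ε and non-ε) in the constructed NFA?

17

Per subexpression:
Each of the 6 symbol leaves contributes 1 transition (1 symbol, 0 ε).
  0|1 — 6 transitions (2 symbol, 4 ε)
  100(0|1) — 12 transitions (5 symbol, 7 ε)
  1|100(0|1) — 17 transitions (6 symbol, 11 ε)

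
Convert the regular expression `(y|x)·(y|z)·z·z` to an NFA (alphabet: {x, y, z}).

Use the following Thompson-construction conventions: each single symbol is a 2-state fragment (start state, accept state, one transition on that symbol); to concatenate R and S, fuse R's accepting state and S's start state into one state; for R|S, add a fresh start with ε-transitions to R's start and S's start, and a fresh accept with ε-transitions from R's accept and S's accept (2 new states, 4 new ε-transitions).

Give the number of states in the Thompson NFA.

13

Bottom-up over the parse tree:
Each of the 6 symbol leaves contributes a 2-state fragment.
  y|x : 6 states
  y|z : 6 states
  (y|x)·(y|z)·z·z : 13 states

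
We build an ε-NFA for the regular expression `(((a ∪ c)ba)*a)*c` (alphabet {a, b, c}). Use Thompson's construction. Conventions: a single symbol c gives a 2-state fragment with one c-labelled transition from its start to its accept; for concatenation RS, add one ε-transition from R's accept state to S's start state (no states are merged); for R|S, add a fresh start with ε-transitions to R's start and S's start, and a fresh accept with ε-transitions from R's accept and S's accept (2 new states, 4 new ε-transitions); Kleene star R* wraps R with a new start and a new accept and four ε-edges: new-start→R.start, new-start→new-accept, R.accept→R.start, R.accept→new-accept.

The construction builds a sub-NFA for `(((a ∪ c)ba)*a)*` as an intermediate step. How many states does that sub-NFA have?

16

Fragment for `(((a ∪ c)ba)*a)*`:
Each of the 5 symbol leaves contributes a 2-state fragment.
  a ∪ c → 6 states
  (a ∪ c)ba → 10 states
  ((a ∪ c)ba)* → 12 states
  ((a ∪ c)ba)*a → 14 states
  (((a ∪ c)ba)*a)* → 16 states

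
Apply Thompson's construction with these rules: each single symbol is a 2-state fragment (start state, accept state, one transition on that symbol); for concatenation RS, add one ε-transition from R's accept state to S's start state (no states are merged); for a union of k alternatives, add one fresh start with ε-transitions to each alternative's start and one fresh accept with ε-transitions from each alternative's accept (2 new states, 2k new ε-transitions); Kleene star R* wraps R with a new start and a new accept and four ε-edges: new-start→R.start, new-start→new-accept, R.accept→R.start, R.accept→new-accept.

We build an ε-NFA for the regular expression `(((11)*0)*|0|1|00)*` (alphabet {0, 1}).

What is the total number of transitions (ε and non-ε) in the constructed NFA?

30

Per subexpression:
Each of the 7 symbol leaves contributes 1 transition (1 symbol, 0 ε).
  11 → 3 transitions (2 symbol, 1 ε)
  (11)* → 7 transitions (2 symbol, 5 ε)
  (11)*0 → 9 transitions (3 symbol, 6 ε)
  ((11)*0)* → 13 transitions (3 symbol, 10 ε)
  00 → 3 transitions (2 symbol, 1 ε)
  ((11)*0)*|0|1|00 → 26 transitions (7 symbol, 19 ε)
  (((11)*0)*|0|1|00)* → 30 transitions (7 symbol, 23 ε)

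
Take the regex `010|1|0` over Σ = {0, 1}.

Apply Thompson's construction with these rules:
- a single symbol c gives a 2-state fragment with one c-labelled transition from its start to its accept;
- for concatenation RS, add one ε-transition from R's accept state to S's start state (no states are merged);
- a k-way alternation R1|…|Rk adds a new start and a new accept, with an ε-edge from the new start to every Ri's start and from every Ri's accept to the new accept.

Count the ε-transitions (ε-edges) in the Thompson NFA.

Building bottom-up:
Each of the 5 symbol leaves contributes 0 ε-transitions.
  010 → 2 ε-transitions
  010|1|0 → 8 ε-transitions

8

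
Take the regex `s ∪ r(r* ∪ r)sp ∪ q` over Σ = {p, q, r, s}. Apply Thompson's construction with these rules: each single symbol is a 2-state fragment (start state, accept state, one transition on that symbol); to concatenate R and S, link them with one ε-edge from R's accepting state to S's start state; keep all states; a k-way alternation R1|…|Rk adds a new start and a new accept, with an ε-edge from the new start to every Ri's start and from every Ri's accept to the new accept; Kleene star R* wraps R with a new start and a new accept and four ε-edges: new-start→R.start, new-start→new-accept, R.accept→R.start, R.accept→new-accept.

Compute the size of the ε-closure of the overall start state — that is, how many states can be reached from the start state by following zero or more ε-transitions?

4

Let C(F) = |ε-closure(F.start)| within fragment F, and note whether F accepts ε. Symbol fragments have C = 1 and do not accept ε. Then:
  r* — the star's fresh start ε-reaches both the body's start and the fresh accept: |closure| = 2 + 1 = 3
  r* ∪ r — |closure| = 1 (new start) + (3 + 1) + 1 (new accept, since some branch ε-reaches its own accept) = 6
  r(r* ∪ r)sp — same as the first factor's closure: |closure| = 1
  s ∪ r(r* ∪ r)sp ∪ q — |closure| = 1 + 1 + 1 + 1 = 4 (the new accept is not ε-reachable since no branch accepts ε)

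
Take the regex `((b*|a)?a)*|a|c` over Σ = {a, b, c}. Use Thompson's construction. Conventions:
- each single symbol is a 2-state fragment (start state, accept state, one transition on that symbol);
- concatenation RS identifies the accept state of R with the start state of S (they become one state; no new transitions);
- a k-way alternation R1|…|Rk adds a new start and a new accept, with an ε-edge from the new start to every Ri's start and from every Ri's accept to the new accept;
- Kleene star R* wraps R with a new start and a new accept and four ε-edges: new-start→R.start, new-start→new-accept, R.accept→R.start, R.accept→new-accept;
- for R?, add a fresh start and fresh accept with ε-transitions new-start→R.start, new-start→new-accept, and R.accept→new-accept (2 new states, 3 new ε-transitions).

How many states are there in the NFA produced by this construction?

By structural recursion:
Each of the 5 symbol leaves contributes a 2-state fragment.
  b* — 4 states
  b*|a — 8 states
  (b*|a)? — 10 states
  (b*|a)?a — 11 states
  ((b*|a)?a)* — 13 states
  ((b*|a)?a)*|a|c — 19 states

19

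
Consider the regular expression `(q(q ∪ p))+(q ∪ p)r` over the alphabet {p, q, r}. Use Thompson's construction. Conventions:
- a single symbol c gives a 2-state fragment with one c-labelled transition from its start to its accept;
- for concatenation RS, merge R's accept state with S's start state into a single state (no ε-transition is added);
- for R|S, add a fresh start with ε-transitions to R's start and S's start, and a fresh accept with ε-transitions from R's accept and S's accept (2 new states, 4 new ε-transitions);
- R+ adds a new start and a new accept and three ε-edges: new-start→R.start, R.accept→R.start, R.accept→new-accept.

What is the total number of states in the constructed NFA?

15

Per subexpression:
Each of the 6 symbol leaves contributes a 2-state fragment.
  q ∪ p — 6 states
  q(q ∪ p) — 7 states
  (q(q ∪ p))+ — 9 states
  q ∪ p — 6 states
  (q(q ∪ p))+(q ∪ p)r — 15 states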